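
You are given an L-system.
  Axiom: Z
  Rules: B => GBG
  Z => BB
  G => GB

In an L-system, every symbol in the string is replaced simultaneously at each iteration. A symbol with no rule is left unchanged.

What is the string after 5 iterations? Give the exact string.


Step 0: Z
Step 1: BB
Step 2: GBGGBG
Step 3: GBGBGGBGBGBGGB
Step 4: GBGBGGBGBGGBGBGBGGBGBGGBGBGGBGBGBG
Step 5: GBGBGGBGBGGBGBGBGGBGBGGBGBGBGGBGBGGBGBGGBGBGBGGBGBGGBGBGBGGBGBGGBGBGBGGBGBGGBGBGGB

Answer: GBGBGGBGBGGBGBGBGGBGBGGBGBGBGGBGBGGBGBGGBGBGBGGBGBGGBGBGBGGBGBGGBGBGBGGBGBGGBGBGGB


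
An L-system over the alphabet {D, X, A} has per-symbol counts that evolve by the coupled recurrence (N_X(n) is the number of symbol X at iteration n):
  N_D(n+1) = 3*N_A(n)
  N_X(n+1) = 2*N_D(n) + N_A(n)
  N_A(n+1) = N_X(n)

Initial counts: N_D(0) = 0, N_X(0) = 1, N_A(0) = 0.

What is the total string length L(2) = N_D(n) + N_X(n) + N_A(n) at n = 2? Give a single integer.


Answer: 4

Derivation:
Step 0: N_D=0, N_X=1, N_A=0, L=1
Step 1: N_D=0, N_X=0, N_A=1, L=1
Step 2: N_D=3, N_X=1, N_A=0, L=4


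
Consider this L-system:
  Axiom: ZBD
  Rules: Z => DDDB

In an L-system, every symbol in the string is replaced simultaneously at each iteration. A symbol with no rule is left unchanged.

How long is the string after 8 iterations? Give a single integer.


Step 0: length = 3
Step 1: length = 6
Step 2: length = 6
Step 3: length = 6
Step 4: length = 6
Step 5: length = 6
Step 6: length = 6
Step 7: length = 6
Step 8: length = 6

Answer: 6


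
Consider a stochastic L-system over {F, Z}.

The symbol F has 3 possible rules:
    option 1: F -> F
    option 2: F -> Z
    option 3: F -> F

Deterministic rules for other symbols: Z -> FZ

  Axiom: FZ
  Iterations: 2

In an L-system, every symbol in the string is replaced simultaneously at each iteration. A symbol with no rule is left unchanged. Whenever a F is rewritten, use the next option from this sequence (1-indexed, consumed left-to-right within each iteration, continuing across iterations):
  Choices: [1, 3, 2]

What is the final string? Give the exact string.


Step 0: FZ
Step 1: FFZ  (used choices [1])
Step 2: FZFZ  (used choices [3, 2])

Answer: FZFZ


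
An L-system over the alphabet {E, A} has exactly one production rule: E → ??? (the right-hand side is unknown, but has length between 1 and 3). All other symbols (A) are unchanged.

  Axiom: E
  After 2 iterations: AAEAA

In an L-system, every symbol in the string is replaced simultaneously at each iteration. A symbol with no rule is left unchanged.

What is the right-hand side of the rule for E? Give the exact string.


Answer: AEA

Derivation:
Trying E → AEA:
  Step 0: E
  Step 1: AEA
  Step 2: AAEAA
Matches the given result.


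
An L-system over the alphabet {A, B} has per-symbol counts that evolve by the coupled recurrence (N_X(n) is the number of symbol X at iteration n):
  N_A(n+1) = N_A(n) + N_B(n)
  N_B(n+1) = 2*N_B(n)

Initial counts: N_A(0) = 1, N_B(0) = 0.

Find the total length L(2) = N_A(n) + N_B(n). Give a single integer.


Step 0: N_A=1, N_B=0, L=1
Step 1: N_A=1, N_B=0, L=1
Step 2: N_A=1, N_B=0, L=1

Answer: 1


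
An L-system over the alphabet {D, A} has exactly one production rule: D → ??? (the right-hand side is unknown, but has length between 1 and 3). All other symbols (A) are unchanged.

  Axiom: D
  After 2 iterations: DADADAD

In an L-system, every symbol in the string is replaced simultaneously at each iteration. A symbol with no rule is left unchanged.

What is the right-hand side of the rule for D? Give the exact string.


Trying D → DAD:
  Step 0: D
  Step 1: DAD
  Step 2: DADADAD
Matches the given result.

Answer: DAD


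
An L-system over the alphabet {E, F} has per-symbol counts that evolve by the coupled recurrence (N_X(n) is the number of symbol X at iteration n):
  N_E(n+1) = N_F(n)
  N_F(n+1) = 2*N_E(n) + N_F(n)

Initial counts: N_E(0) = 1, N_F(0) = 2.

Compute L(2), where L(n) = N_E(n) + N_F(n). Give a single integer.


Step 0: N_E=1, N_F=2, L=3
Step 1: N_E=2, N_F=4, L=6
Step 2: N_E=4, N_F=8, L=12

Answer: 12


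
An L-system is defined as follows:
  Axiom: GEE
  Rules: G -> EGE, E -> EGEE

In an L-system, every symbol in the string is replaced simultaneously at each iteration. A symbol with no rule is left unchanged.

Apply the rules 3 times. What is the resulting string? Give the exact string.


Step 0: GEE
Step 1: EGEEGEEEGEE
Step 2: EGEEEGEEGEEEGEEEGEEGEEEGEEEGEEEGEEGEEEGEE
Step 3: EGEEEGEEGEEEGEEEGEEEGEEGEEEGEEEGEEGEEEGEEEGEEEGEEGEEEGEEEGEEEGEEGEEEGEEEGEEGEEEGEEEGEEEGEEGEEEGEEEGEEEGEEGEEEGEEEGEEEGEEGEEEGEEEGEEGEEEGEEEGEEEGEEGEEEGEE

Answer: EGEEEGEEGEEEGEEEGEEEGEEGEEEGEEEGEEGEEEGEEEGEEEGEEGEEEGEEEGEEEGEEGEEEGEEEGEEGEEEGEEEGEEEGEEGEEEGEEEGEEEGEEGEEEGEEEGEEEGEEGEEEGEEEGEEGEEEGEEEGEEEGEEGEEEGEE


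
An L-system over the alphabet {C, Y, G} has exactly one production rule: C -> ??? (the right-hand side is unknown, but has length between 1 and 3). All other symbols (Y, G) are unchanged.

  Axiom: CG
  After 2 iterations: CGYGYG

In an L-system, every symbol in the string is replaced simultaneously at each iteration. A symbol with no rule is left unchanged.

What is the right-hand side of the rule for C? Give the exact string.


Answer: CGY

Derivation:
Trying C -> CGY:
  Step 0: CG
  Step 1: CGYG
  Step 2: CGYGYG
Matches the given result.


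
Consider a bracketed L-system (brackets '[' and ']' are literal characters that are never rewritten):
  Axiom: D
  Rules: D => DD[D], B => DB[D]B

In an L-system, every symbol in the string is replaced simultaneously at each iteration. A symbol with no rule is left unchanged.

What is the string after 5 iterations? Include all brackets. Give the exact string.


Answer: DD[D]DD[D][DD[D]]DD[D]DD[D][DD[D]][DD[D]DD[D][DD[D]]]DD[D]DD[D][DD[D]]DD[D]DD[D][DD[D]][DD[D]DD[D][DD[D]]][DD[D]DD[D][DD[D]]DD[D]DD[D][DD[D]][DD[D]DD[D][DD[D]]]]DD[D]DD[D][DD[D]]DD[D]DD[D][DD[D]][DD[D]DD[D][DD[D]]]DD[D]DD[D][DD[D]]DD[D]DD[D][DD[D]][DD[D]DD[D][DD[D]]][DD[D]DD[D][DD[D]]DD[D]DD[D][DD[D]][DD[D]DD[D][DD[D]]]][DD[D]DD[D][DD[D]]DD[D]DD[D][DD[D]][DD[D]DD[D][DD[D]]]DD[D]DD[D][DD[D]]DD[D]DD[D][DD[D]][DD[D]DD[D][DD[D]]][DD[D]DD[D][DD[D]]DD[D]DD[D][DD[D]][DD[D]DD[D][DD[D]]]]]

Derivation:
Step 0: D
Step 1: DD[D]
Step 2: DD[D]DD[D][DD[D]]
Step 3: DD[D]DD[D][DD[D]]DD[D]DD[D][DD[D]][DD[D]DD[D][DD[D]]]
Step 4: DD[D]DD[D][DD[D]]DD[D]DD[D][DD[D]][DD[D]DD[D][DD[D]]]DD[D]DD[D][DD[D]]DD[D]DD[D][DD[D]][DD[D]DD[D][DD[D]]][DD[D]DD[D][DD[D]]DD[D]DD[D][DD[D]][DD[D]DD[D][DD[D]]]]
Step 5: DD[D]DD[D][DD[D]]DD[D]DD[D][DD[D]][DD[D]DD[D][DD[D]]]DD[D]DD[D][DD[D]]DD[D]DD[D][DD[D]][DD[D]DD[D][DD[D]]][DD[D]DD[D][DD[D]]DD[D]DD[D][DD[D]][DD[D]DD[D][DD[D]]]]DD[D]DD[D][DD[D]]DD[D]DD[D][DD[D]][DD[D]DD[D][DD[D]]]DD[D]DD[D][DD[D]]DD[D]DD[D][DD[D]][DD[D]DD[D][DD[D]]][DD[D]DD[D][DD[D]]DD[D]DD[D][DD[D]][DD[D]DD[D][DD[D]]]][DD[D]DD[D][DD[D]]DD[D]DD[D][DD[D]][DD[D]DD[D][DD[D]]]DD[D]DD[D][DD[D]]DD[D]DD[D][DD[D]][DD[D]DD[D][DD[D]]][DD[D]DD[D][DD[D]]DD[D]DD[D][DD[D]][DD[D]DD[D][DD[D]]]]]


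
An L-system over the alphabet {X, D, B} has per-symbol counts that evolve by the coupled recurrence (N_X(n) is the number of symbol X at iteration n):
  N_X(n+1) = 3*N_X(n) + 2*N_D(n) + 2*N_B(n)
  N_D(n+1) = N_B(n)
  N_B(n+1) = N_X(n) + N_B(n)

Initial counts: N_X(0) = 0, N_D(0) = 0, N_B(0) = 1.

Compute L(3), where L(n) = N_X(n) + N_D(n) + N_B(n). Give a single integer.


Step 0: N_X=0, N_D=0, N_B=1, L=1
Step 1: N_X=2, N_D=1, N_B=1, L=4
Step 2: N_X=10, N_D=1, N_B=3, L=14
Step 3: N_X=38, N_D=3, N_B=13, L=54

Answer: 54


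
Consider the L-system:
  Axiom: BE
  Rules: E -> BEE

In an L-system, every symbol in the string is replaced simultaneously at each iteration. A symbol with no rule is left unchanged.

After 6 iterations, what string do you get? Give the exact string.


Step 0: BE
Step 1: BBEE
Step 2: BBBEEBEE
Step 3: BBBBEEBEEBBEEBEE
Step 4: BBBBBEEBEEBBEEBEEBBBEEBEEBBEEBEE
Step 5: BBBBBBEEBEEBBEEBEEBBBEEBEEBBEEBEEBBBBEEBEEBBEEBEEBBBEEBEEBBEEBEE
Step 6: BBBBBBBEEBEEBBEEBEEBBBEEBEEBBEEBEEBBBBEEBEEBBEEBEEBBBEEBEEBBEEBEEBBBBBEEBEEBBEEBEEBBBEEBEEBBEEBEEBBBBEEBEEBBEEBEEBBBEEBEEBBEEBEE

Answer: BBBBBBBEEBEEBBEEBEEBBBEEBEEBBEEBEEBBBBEEBEEBBEEBEEBBBEEBEEBBEEBEEBBBBBEEBEEBBEEBEEBBBEEBEEBBEEBEEBBBBEEBEEBBEEBEEBBBEEBEEBBEEBEE


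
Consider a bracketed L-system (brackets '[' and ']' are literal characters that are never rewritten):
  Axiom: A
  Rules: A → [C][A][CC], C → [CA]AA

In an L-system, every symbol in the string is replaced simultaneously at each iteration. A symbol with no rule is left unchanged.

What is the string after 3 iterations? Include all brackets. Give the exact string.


Answer: [[[CA]AA[C][A][CC]][C][A][CC][C][A][CC]][[[CA]AA][[C][A][CC]][[CA]AA[CA]AA]][[[CA]AA[C][A][CC]][C][A][CC][C][A][CC][[CA]AA[C][A][CC]][C][A][CC][C][A][CC]]

Derivation:
Step 0: A
Step 1: [C][A][CC]
Step 2: [[CA]AA][[C][A][CC]][[CA]AA[CA]AA]
Step 3: [[[CA]AA[C][A][CC]][C][A][CC][C][A][CC]][[[CA]AA][[C][A][CC]][[CA]AA[CA]AA]][[[CA]AA[C][A][CC]][C][A][CC][C][A][CC][[CA]AA[C][A][CC]][C][A][CC][C][A][CC]]


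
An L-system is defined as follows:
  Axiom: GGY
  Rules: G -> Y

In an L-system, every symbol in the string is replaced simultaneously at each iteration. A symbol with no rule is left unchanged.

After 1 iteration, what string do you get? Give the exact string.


Step 0: GGY
Step 1: YYY

Answer: YYY


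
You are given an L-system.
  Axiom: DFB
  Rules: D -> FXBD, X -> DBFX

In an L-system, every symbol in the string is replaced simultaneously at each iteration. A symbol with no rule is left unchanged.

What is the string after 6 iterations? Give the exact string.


Answer: FFFDBFXBFXBDBFFXBDBFDBFXBFFXBDBFDBFXBFDBFXBFXBDBFFFXBDBFDBFXBFDBFXBFXBDBFFDBFXBFXBDBFFXBDBFDBFXBFFFXBDBFDBFXBFDBFXBFXBDBFFDBFXBFXBDBFFXBDBFDBFXBFFDBFXBFXBDBFFXBDBFDBFXBFFXBDBFDBFXBFDBFXBFXBDFB

Derivation:
Step 0: DFB
Step 1: FXBDFB
Step 2: FDBFXBFXBDFB
Step 3: FFXBDBFDBFXBFDBFXBFXBDFB
Step 4: FFDBFXBFXBDBFFXBDBFDBFXBFFXBDBFDBFXBFDBFXBFXBDFB
Step 5: FFFXBDBFDBFXBFDBFXBFXBDBFFDBFXBFXBDBFFXBDBFDBFXBFFDBFXBFXBDBFFXBDBFDBFXBFFXBDBFDBFXBFDBFXBFXBDFB
Step 6: FFFDBFXBFXBDBFFXBDBFDBFXBFFXBDBFDBFXBFDBFXBFXBDBFFFXBDBFDBFXBFDBFXBFXBDBFFDBFXBFXBDBFFXBDBFDBFXBFFFXBDBFDBFXBFDBFXBFXBDBFFDBFXBFXBDBFFXBDBFDBFXBFFDBFXBFXBDBFFXBDBFDBFXBFFXBDBFDBFXBFDBFXBFXBDFB


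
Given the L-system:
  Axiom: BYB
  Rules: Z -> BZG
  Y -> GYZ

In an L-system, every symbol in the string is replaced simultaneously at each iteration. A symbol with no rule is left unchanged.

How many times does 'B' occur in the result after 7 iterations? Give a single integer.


Answer: 23

Derivation:
Step 0: BYB  (2 'B')
Step 1: BGYZB  (2 'B')
Step 2: BGGYZBZGB  (3 'B')
Step 3: BGGGYZBZGBBZGGB  (5 'B')
Step 4: BGGGGYZBZGBBZGGBBBZGGGB  (8 'B')
Step 5: BGGGGGYZBZGBBZGGBBBZGGGBBBBZGGGGB  (12 'B')
Step 6: BGGGGGGYZBZGBBZGGBBBZGGGBBBBZGGGGBBBBBZGGGGGB  (17 'B')
Step 7: BGGGGGGGYZBZGBBZGGBBBZGGGBBBBZGGGGBBBBBZGGGGGBBBBBBZGGGGGGB  (23 'B')


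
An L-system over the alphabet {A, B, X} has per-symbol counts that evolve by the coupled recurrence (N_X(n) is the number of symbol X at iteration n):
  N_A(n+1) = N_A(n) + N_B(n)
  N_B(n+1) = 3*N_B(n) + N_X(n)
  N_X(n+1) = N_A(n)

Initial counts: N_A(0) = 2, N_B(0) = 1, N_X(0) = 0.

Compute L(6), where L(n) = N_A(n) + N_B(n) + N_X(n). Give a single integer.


Answer: 1823

Derivation:
Step 0: N_A=2, N_B=1, N_X=0, L=3
Step 1: N_A=3, N_B=3, N_X=2, L=8
Step 2: N_A=6, N_B=11, N_X=3, L=20
Step 3: N_A=17, N_B=36, N_X=6, L=59
Step 4: N_A=53, N_B=114, N_X=17, L=184
Step 5: N_A=167, N_B=359, N_X=53, L=579
Step 6: N_A=526, N_B=1130, N_X=167, L=1823


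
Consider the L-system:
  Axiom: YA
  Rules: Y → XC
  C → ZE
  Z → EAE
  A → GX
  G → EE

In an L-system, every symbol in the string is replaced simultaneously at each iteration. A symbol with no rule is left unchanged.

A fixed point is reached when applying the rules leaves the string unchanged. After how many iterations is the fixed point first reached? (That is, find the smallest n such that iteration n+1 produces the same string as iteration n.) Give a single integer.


Answer: 5

Derivation:
Step 0: YA
Step 1: XCGX
Step 2: XZEEEX
Step 3: XEAEEEEX
Step 4: XEGXEEEEX
Step 5: XEEEXEEEEX
Step 6: XEEEXEEEEX  (unchanged — fixed point at step 5)


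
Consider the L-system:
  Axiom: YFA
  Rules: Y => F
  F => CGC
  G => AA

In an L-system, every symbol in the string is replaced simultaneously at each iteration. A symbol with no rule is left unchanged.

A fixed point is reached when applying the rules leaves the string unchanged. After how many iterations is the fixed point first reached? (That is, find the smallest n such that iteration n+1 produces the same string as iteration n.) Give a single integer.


Step 0: YFA
Step 1: FCGCA
Step 2: CGCCAACA
Step 3: CAACCAACA
Step 4: CAACCAACA  (unchanged — fixed point at step 3)

Answer: 3


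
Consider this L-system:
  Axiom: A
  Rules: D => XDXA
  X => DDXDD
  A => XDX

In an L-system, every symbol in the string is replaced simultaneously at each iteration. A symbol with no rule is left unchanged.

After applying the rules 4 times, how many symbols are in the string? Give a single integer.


Answer: 251

Derivation:
Step 0: length = 1
Step 1: length = 3
Step 2: length = 14
Step 3: length = 59
Step 4: length = 251


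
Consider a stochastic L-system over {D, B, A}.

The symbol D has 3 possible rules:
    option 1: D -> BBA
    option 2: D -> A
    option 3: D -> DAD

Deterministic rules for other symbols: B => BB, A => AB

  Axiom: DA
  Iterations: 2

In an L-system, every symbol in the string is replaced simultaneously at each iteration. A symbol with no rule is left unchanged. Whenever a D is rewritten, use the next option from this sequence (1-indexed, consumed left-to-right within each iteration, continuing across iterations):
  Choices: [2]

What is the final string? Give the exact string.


Answer: ABABBB

Derivation:
Step 0: DA
Step 1: AAB  (used choices [2])
Step 2: ABABBB  (used choices [])


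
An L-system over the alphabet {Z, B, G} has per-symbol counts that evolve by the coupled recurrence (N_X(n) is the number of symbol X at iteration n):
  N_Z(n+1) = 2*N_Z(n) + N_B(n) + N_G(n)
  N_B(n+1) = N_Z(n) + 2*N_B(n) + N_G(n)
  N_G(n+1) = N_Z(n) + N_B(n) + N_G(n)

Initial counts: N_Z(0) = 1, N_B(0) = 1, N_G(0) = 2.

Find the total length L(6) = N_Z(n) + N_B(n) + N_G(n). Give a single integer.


Answer: 10084

Derivation:
Step 0: N_Z=1, N_B=1, N_G=2, L=4
Step 1: N_Z=5, N_B=5, N_G=4, L=14
Step 2: N_Z=19, N_B=19, N_G=14, L=52
Step 3: N_Z=71, N_B=71, N_G=52, L=194
Step 4: N_Z=265, N_B=265, N_G=194, L=724
Step 5: N_Z=989, N_B=989, N_G=724, L=2702
Step 6: N_Z=3691, N_B=3691, N_G=2702, L=10084


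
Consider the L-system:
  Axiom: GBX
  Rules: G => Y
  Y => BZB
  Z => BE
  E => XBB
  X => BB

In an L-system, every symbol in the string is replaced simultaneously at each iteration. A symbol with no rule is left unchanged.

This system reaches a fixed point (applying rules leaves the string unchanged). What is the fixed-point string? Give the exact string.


Answer: BBBBBBBBBB

Derivation:
Step 0: GBX
Step 1: YBBB
Step 2: BZBBBB
Step 3: BBEBBBB
Step 4: BBXBBBBBB
Step 5: BBBBBBBBBB
Step 6: BBBBBBBBBB  (unchanged — fixed point at step 5)


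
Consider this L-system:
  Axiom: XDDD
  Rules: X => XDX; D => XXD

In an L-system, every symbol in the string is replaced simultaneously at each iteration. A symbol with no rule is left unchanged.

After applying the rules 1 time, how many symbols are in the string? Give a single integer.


Step 0: length = 4
Step 1: length = 12

Answer: 12


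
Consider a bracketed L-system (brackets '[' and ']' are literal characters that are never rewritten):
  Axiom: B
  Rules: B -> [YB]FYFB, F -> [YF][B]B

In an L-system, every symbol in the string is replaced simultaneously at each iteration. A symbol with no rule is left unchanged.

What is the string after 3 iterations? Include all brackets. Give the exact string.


Answer: [Y[Y[YB]FYFB][YF][B]BY[YF][B]B[YB]FYFB][Y[YF][B]B][[YB]FYFB][YB]FYFBY[Y[YF][B]B][[YB]FYFB][YB]FYFB[Y[YB]FYFB][YF][B]BY[YF][B]B[YB]FYFB

Derivation:
Step 0: B
Step 1: [YB]FYFB
Step 2: [Y[YB]FYFB][YF][B]BY[YF][B]B[YB]FYFB
Step 3: [Y[Y[YB]FYFB][YF][B]BY[YF][B]B[YB]FYFB][Y[YF][B]B][[YB]FYFB][YB]FYFBY[Y[YF][B]B][[YB]FYFB][YB]FYFB[Y[YB]FYFB][YF][B]BY[YF][B]B[YB]FYFB


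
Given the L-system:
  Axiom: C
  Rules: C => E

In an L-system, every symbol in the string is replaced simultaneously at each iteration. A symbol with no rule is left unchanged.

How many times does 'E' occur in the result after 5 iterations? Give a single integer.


Step 0: C  (0 'E')
Step 1: E  (1 'E')
Step 2: E  (1 'E')
Step 3: E  (1 'E')
Step 4: E  (1 'E')
Step 5: E  (1 'E')

Answer: 1


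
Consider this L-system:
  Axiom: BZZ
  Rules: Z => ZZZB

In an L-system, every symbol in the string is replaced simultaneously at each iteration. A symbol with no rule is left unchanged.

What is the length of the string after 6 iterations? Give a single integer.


Answer: 2187

Derivation:
Step 0: length = 3
Step 1: length = 9
Step 2: length = 27
Step 3: length = 81
Step 4: length = 243
Step 5: length = 729
Step 6: length = 2187


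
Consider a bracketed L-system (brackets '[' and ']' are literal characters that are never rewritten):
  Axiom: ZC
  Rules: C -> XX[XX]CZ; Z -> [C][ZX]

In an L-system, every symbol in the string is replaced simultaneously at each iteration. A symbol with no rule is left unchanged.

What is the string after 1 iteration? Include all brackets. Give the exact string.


Answer: [C][ZX]XX[XX]CZ

Derivation:
Step 0: ZC
Step 1: [C][ZX]XX[XX]CZ


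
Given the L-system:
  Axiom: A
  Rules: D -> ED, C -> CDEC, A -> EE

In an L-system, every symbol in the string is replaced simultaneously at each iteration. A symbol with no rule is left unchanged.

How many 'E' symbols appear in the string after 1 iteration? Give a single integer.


Step 0: A  (0 'E')
Step 1: EE  (2 'E')

Answer: 2


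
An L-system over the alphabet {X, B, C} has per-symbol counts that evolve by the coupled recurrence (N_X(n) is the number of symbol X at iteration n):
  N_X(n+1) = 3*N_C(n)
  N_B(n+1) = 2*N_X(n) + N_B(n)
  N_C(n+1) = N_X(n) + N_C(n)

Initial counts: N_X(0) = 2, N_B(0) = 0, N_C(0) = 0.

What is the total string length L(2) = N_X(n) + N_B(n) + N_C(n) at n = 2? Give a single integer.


Answer: 12

Derivation:
Step 0: N_X=2, N_B=0, N_C=0, L=2
Step 1: N_X=0, N_B=4, N_C=2, L=6
Step 2: N_X=6, N_B=4, N_C=2, L=12


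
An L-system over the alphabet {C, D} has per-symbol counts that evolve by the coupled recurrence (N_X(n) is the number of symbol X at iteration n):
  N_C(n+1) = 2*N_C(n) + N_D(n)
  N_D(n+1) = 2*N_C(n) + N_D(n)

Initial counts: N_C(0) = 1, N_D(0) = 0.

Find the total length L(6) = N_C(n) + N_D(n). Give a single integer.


Answer: 972

Derivation:
Step 0: N_C=1, N_D=0, L=1
Step 1: N_C=2, N_D=2, L=4
Step 2: N_C=6, N_D=6, L=12
Step 3: N_C=18, N_D=18, L=36
Step 4: N_C=54, N_D=54, L=108
Step 5: N_C=162, N_D=162, L=324
Step 6: N_C=486, N_D=486, L=972


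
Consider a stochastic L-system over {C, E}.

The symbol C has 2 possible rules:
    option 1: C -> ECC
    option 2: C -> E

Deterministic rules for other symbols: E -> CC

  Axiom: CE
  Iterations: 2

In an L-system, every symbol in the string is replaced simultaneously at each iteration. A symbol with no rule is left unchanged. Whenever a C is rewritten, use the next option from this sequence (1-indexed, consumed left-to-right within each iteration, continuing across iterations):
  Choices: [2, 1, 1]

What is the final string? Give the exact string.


Step 0: CE
Step 1: ECC  (used choices [2])
Step 2: CCECCECC  (used choices [1, 1])

Answer: CCECCECC


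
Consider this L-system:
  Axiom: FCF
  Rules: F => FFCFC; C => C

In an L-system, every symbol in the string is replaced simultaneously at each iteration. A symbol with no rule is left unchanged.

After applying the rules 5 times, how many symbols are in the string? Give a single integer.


Answer: 971

Derivation:
Step 0: length = 3
Step 1: length = 11
Step 2: length = 35
Step 3: length = 107
Step 4: length = 323
Step 5: length = 971


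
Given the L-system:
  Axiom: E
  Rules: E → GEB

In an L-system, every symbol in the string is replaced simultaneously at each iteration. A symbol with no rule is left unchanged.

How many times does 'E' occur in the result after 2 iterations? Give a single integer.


Step 0: E  (1 'E')
Step 1: GEB  (1 'E')
Step 2: GGEBB  (1 'E')

Answer: 1


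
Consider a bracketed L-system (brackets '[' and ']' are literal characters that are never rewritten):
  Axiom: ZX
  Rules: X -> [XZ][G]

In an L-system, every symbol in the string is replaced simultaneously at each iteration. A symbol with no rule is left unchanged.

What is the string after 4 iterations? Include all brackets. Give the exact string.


Step 0: ZX
Step 1: Z[XZ][G]
Step 2: Z[[XZ][G]Z][G]
Step 3: Z[[[XZ][G]Z][G]Z][G]
Step 4: Z[[[[XZ][G]Z][G]Z][G]Z][G]

Answer: Z[[[[XZ][G]Z][G]Z][G]Z][G]


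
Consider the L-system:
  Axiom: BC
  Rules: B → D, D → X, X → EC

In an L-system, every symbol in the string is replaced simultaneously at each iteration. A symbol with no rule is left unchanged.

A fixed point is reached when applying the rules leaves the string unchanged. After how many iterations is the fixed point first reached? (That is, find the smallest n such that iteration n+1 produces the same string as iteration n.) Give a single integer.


Answer: 3

Derivation:
Step 0: BC
Step 1: DC
Step 2: XC
Step 3: ECC
Step 4: ECC  (unchanged — fixed point at step 3)


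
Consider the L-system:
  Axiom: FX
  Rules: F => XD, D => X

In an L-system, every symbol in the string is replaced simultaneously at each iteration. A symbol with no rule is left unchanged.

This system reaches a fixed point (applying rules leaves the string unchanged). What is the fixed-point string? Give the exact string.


Step 0: FX
Step 1: XDX
Step 2: XXX
Step 3: XXX  (unchanged — fixed point at step 2)

Answer: XXX


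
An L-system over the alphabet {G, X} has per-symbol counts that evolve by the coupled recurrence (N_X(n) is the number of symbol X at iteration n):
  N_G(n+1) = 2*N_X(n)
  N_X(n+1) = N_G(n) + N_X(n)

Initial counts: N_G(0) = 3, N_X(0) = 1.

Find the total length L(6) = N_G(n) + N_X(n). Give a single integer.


Answer: 214

Derivation:
Step 0: N_G=3, N_X=1, L=4
Step 1: N_G=2, N_X=4, L=6
Step 2: N_G=8, N_X=6, L=14
Step 3: N_G=12, N_X=14, L=26
Step 4: N_G=28, N_X=26, L=54
Step 5: N_G=52, N_X=54, L=106
Step 6: N_G=108, N_X=106, L=214


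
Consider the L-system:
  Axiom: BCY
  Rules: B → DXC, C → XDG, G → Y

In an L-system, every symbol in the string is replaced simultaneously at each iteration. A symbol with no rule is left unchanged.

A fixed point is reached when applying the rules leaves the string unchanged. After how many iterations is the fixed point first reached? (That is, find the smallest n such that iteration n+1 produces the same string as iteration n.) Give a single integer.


Step 0: BCY
Step 1: DXCXDGY
Step 2: DXXDGXDYY
Step 3: DXXDYXDYY
Step 4: DXXDYXDYY  (unchanged — fixed point at step 3)

Answer: 3


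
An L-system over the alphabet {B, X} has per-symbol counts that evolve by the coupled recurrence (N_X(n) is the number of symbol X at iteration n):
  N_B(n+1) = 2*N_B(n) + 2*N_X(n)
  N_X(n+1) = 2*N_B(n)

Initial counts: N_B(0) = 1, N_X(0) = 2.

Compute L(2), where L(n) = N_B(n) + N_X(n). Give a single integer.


Answer: 28

Derivation:
Step 0: N_B=1, N_X=2, L=3
Step 1: N_B=6, N_X=2, L=8
Step 2: N_B=16, N_X=12, L=28


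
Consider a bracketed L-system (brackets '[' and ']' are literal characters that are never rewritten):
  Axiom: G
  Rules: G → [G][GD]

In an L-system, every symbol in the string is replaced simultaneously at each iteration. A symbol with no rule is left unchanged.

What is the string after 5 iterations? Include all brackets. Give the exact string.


Step 0: G
Step 1: [G][GD]
Step 2: [[G][GD]][[G][GD]D]
Step 3: [[[G][GD]][[G][GD]D]][[[G][GD]][[G][GD]D]D]
Step 4: [[[[G][GD]][[G][GD]D]][[[G][GD]][[G][GD]D]D]][[[[G][GD]][[G][GD]D]][[[G][GD]][[G][GD]D]D]D]
Step 5: [[[[[G][GD]][[G][GD]D]][[[G][GD]][[G][GD]D]D]][[[[G][GD]][[G][GD]D]][[[G][GD]][[G][GD]D]D]D]][[[[[G][GD]][[G][GD]D]][[[G][GD]][[G][GD]D]D]][[[[G][GD]][[G][GD]D]][[[G][GD]][[G][GD]D]D]D]D]

Answer: [[[[[G][GD]][[G][GD]D]][[[G][GD]][[G][GD]D]D]][[[[G][GD]][[G][GD]D]][[[G][GD]][[G][GD]D]D]D]][[[[[G][GD]][[G][GD]D]][[[G][GD]][[G][GD]D]D]][[[[G][GD]][[G][GD]D]][[[G][GD]][[G][GD]D]D]D]D]


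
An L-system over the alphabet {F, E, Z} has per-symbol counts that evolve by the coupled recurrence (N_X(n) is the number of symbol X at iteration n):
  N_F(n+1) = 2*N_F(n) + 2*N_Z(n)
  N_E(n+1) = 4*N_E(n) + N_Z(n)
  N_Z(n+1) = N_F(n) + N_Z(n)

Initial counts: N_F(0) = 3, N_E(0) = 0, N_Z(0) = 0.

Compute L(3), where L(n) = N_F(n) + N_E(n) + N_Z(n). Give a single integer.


Answer: 102

Derivation:
Step 0: N_F=3, N_E=0, N_Z=0, L=3
Step 1: N_F=6, N_E=0, N_Z=3, L=9
Step 2: N_F=18, N_E=3, N_Z=9, L=30
Step 3: N_F=54, N_E=21, N_Z=27, L=102


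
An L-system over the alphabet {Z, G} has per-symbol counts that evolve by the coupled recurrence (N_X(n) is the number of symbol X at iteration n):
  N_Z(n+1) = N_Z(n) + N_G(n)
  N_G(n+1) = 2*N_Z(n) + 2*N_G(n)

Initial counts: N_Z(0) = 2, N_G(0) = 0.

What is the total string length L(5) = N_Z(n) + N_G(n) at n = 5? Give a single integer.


Step 0: N_Z=2, N_G=0, L=2
Step 1: N_Z=2, N_G=4, L=6
Step 2: N_Z=6, N_G=12, L=18
Step 3: N_Z=18, N_G=36, L=54
Step 4: N_Z=54, N_G=108, L=162
Step 5: N_Z=162, N_G=324, L=486

Answer: 486


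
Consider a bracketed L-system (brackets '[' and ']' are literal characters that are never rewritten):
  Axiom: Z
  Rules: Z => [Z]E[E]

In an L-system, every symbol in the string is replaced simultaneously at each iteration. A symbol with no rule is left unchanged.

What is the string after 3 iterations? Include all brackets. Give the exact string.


Answer: [[[Z]E[E]]E[E]]E[E]

Derivation:
Step 0: Z
Step 1: [Z]E[E]
Step 2: [[Z]E[E]]E[E]
Step 3: [[[Z]E[E]]E[E]]E[E]


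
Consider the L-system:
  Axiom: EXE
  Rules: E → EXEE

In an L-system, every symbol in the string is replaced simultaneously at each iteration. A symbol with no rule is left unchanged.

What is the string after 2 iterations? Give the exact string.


Step 0: EXE
Step 1: EXEEXEXEE
Step 2: EXEEXEXEEEXEEXEXEEXEXEEEXEE

Answer: EXEEXEXEEEXEEXEXEEXEXEEEXEE


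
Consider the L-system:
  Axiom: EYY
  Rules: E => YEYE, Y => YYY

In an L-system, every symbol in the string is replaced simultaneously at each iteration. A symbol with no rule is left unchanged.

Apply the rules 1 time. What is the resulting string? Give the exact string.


Step 0: EYY
Step 1: YEYEYYYYYY

Answer: YEYEYYYYYY


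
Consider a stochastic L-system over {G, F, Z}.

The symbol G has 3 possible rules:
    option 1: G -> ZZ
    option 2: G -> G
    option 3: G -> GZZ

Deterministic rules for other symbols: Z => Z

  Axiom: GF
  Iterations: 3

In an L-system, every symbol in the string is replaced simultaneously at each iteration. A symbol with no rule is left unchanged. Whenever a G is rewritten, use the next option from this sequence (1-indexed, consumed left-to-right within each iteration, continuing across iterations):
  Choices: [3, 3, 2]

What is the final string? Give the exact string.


Step 0: GF
Step 1: GZZF  (used choices [3])
Step 2: GZZZZF  (used choices [3])
Step 3: GZZZZF  (used choices [2])

Answer: GZZZZF


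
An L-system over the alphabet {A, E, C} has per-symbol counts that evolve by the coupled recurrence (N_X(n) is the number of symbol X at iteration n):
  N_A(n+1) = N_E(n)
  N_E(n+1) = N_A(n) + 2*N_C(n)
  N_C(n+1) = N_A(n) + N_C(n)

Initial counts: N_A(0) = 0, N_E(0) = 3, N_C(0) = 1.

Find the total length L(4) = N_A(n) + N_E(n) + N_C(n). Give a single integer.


Answer: 38

Derivation:
Step 0: N_A=0, N_E=3, N_C=1, L=4
Step 1: N_A=3, N_E=2, N_C=1, L=6
Step 2: N_A=2, N_E=5, N_C=4, L=11
Step 3: N_A=5, N_E=10, N_C=6, L=21
Step 4: N_A=10, N_E=17, N_C=11, L=38


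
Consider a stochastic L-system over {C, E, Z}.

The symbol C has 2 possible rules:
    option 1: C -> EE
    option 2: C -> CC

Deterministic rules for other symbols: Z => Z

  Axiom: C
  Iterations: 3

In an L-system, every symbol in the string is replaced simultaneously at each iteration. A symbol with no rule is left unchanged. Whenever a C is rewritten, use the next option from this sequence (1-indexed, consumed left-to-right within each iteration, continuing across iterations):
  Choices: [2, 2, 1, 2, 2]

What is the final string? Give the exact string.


Step 0: C
Step 1: CC  (used choices [2])
Step 2: CCEE  (used choices [2, 1])
Step 3: CCCCEE  (used choices [2, 2])

Answer: CCCCEE


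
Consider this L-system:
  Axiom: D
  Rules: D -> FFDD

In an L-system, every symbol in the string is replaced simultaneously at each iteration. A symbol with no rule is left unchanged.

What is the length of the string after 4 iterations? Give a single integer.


Answer: 46

Derivation:
Step 0: length = 1
Step 1: length = 4
Step 2: length = 10
Step 3: length = 22
Step 4: length = 46


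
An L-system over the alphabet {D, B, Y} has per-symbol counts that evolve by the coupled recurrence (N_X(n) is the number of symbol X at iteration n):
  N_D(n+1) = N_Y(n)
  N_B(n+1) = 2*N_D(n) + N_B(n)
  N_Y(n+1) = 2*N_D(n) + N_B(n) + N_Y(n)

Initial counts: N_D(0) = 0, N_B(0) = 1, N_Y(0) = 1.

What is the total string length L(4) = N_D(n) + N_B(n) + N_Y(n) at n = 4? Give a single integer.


Step 0: N_D=0, N_B=1, N_Y=1, L=2
Step 1: N_D=1, N_B=1, N_Y=2, L=4
Step 2: N_D=2, N_B=3, N_Y=5, L=10
Step 3: N_D=5, N_B=7, N_Y=12, L=24
Step 4: N_D=12, N_B=17, N_Y=29, L=58

Answer: 58


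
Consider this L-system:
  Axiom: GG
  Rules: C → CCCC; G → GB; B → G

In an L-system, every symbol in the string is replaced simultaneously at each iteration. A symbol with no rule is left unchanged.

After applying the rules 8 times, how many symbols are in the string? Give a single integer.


Step 0: length = 2
Step 1: length = 4
Step 2: length = 6
Step 3: length = 10
Step 4: length = 16
Step 5: length = 26
Step 6: length = 42
Step 7: length = 68
Step 8: length = 110

Answer: 110


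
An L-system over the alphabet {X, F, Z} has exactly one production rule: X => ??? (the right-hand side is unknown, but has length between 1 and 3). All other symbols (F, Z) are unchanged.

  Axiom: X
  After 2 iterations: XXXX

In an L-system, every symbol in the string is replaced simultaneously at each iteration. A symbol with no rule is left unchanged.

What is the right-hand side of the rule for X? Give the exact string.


Trying X => XX:
  Step 0: X
  Step 1: XX
  Step 2: XXXX
Matches the given result.

Answer: XX


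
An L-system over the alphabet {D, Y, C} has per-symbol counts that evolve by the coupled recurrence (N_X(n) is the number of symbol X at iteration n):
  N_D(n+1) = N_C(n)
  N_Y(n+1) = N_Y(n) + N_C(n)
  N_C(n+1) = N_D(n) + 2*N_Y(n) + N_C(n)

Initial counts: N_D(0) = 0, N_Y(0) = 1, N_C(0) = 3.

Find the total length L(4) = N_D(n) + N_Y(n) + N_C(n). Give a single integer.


Step 0: N_D=0, N_Y=1, N_C=3, L=4
Step 1: N_D=3, N_Y=4, N_C=5, L=12
Step 2: N_D=5, N_Y=9, N_C=16, L=30
Step 3: N_D=16, N_Y=25, N_C=39, L=80
Step 4: N_D=39, N_Y=64, N_C=105, L=208

Answer: 208


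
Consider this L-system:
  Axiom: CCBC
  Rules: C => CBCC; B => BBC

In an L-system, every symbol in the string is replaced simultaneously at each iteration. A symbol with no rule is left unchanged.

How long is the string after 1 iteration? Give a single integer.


Step 0: length = 4
Step 1: length = 15

Answer: 15


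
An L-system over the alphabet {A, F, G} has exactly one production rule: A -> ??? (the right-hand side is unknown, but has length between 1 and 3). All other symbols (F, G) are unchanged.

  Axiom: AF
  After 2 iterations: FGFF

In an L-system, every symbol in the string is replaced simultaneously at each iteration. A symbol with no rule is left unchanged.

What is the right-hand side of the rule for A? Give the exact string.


Trying A -> FGF:
  Step 0: AF
  Step 1: FGFF
  Step 2: FGFF
Matches the given result.

Answer: FGF


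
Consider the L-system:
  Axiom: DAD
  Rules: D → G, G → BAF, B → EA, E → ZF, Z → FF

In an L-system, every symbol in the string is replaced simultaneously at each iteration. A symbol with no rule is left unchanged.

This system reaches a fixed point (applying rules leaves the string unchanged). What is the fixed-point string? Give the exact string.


Step 0: DAD
Step 1: GAG
Step 2: BAFABAF
Step 3: EAAFAEAAF
Step 4: ZFAAFAZFAAF
Step 5: FFFAAFAFFFAAF
Step 6: FFFAAFAFFFAAF  (unchanged — fixed point at step 5)

Answer: FFFAAFAFFFAAF


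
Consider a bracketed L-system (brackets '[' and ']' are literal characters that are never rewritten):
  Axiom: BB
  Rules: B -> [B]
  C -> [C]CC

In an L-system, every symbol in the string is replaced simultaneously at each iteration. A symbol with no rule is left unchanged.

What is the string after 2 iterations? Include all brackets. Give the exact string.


Step 0: BB
Step 1: [B][B]
Step 2: [[B]][[B]]

Answer: [[B]][[B]]


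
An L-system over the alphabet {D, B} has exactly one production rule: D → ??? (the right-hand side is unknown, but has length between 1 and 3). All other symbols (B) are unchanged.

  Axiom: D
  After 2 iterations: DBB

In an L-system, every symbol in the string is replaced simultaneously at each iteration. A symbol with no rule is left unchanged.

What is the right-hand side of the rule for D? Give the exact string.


Answer: DB

Derivation:
Trying D → DB:
  Step 0: D
  Step 1: DB
  Step 2: DBB
Matches the given result.


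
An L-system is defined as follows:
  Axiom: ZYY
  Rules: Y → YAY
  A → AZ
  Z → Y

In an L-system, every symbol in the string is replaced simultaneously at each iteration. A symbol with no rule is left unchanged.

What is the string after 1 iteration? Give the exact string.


Step 0: ZYY
Step 1: YYAYYAY

Answer: YYAYYAY


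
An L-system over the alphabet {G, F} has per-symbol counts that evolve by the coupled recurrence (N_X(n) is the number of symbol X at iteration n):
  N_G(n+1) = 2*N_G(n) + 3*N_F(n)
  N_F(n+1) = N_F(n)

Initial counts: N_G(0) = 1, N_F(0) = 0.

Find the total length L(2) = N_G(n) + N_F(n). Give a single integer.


Step 0: N_G=1, N_F=0, L=1
Step 1: N_G=2, N_F=0, L=2
Step 2: N_G=4, N_F=0, L=4

Answer: 4


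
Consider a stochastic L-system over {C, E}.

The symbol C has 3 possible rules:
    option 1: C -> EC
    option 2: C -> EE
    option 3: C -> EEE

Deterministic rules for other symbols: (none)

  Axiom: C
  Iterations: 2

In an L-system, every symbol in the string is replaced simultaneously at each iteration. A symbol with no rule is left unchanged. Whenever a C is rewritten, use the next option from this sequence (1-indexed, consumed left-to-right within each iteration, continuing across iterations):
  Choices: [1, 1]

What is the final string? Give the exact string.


Step 0: C
Step 1: EC  (used choices [1])
Step 2: EEC  (used choices [1])

Answer: EEC


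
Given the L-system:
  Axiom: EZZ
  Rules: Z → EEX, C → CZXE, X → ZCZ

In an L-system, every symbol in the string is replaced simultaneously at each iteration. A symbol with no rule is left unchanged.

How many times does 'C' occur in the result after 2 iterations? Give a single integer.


Step 0: EZZ  (0 'C')
Step 1: EEEXEEX  (0 'C')
Step 2: EEEZCZEEZCZ  (2 'C')

Answer: 2


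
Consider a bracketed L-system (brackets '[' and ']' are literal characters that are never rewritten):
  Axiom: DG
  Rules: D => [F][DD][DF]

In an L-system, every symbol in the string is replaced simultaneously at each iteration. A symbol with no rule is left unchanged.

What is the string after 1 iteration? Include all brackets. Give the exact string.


Answer: [F][DD][DF]G

Derivation:
Step 0: DG
Step 1: [F][DD][DF]G


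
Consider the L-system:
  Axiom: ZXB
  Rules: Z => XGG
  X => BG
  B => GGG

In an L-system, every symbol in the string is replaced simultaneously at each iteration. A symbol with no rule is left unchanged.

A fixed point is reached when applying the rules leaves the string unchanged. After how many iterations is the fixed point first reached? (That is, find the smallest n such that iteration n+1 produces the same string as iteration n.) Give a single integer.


Answer: 3

Derivation:
Step 0: ZXB
Step 1: XGGBGGGG
Step 2: BGGGGGGGGGG
Step 3: GGGGGGGGGGGGG
Step 4: GGGGGGGGGGGGG  (unchanged — fixed point at step 3)


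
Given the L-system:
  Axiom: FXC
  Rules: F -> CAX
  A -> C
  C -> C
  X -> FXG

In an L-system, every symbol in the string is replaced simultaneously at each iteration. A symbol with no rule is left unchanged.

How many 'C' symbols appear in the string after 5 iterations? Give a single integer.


Step 0: FXC  (1 'C')
Step 1: CAXFXGC  (2 'C')
Step 2: CCFXGCAXFXGGC  (4 'C')
Step 3: CCCAXFXGGCCFXGCAXFXGGGC  (7 'C')
Step 4: CCCCFXGCAXFXGGGCCCAXFXGGCCFXGCAXFXGGGGC  (12 'C')
Step 5: CCCCCAXFXGGCCFXGCAXFXGGGGCCCCFXGCAXFXGGGCCCAXFXGGCCFXGCAXFXGGGGGC  (20 'C')

Answer: 20


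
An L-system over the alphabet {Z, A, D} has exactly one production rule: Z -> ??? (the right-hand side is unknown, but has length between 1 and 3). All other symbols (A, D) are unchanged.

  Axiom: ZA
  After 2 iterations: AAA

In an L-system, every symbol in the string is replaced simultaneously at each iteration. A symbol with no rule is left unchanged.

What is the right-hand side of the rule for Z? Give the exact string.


Answer: AA

Derivation:
Trying Z -> AA:
  Step 0: ZA
  Step 1: AAA
  Step 2: AAA
Matches the given result.


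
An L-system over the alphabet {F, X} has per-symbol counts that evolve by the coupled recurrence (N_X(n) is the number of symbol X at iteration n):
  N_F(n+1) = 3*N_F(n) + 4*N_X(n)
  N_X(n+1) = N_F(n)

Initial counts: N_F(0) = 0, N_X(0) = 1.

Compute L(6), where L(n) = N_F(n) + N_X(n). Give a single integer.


Answer: 4096

Derivation:
Step 0: N_F=0, N_X=1, L=1
Step 1: N_F=4, N_X=0, L=4
Step 2: N_F=12, N_X=4, L=16
Step 3: N_F=52, N_X=12, L=64
Step 4: N_F=204, N_X=52, L=256
Step 5: N_F=820, N_X=204, L=1024
Step 6: N_F=3276, N_X=820, L=4096


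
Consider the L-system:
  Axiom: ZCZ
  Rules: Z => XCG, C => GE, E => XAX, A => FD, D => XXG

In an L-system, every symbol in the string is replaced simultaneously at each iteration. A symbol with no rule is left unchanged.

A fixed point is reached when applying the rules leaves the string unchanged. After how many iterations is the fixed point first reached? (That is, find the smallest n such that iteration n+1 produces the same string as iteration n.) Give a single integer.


Answer: 5

Derivation:
Step 0: ZCZ
Step 1: XCGGEXCG
Step 2: XGEGGXAXXGEG
Step 3: XGXAXGGXFDXXGXAXG
Step 4: XGXFDXGGXFXXGXXGXFDXG
Step 5: XGXFXXGXGGXFXXGXXGXFXXGXG
Step 6: XGXFXXGXGGXFXXGXXGXFXXGXG  (unchanged — fixed point at step 5)


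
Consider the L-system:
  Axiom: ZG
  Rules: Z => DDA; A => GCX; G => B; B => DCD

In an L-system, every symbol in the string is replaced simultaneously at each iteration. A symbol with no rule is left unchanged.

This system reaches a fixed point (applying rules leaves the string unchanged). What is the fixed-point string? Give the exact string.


Answer: DDDCDCXDCD

Derivation:
Step 0: ZG
Step 1: DDAB
Step 2: DDGCXDCD
Step 3: DDBCXDCD
Step 4: DDDCDCXDCD
Step 5: DDDCDCXDCD  (unchanged — fixed point at step 4)


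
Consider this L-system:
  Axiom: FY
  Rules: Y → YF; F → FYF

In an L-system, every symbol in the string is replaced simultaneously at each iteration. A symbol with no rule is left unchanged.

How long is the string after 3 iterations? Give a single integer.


Step 0: length = 2
Step 1: length = 5
Step 2: length = 13
Step 3: length = 34

Answer: 34


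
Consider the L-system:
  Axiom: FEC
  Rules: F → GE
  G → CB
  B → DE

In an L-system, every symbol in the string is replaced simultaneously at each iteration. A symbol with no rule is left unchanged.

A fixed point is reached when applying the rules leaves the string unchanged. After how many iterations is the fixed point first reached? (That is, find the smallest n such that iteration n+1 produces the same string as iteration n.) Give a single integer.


Step 0: FEC
Step 1: GEEC
Step 2: CBEEC
Step 3: CDEEEC
Step 4: CDEEEC  (unchanged — fixed point at step 3)

Answer: 3
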